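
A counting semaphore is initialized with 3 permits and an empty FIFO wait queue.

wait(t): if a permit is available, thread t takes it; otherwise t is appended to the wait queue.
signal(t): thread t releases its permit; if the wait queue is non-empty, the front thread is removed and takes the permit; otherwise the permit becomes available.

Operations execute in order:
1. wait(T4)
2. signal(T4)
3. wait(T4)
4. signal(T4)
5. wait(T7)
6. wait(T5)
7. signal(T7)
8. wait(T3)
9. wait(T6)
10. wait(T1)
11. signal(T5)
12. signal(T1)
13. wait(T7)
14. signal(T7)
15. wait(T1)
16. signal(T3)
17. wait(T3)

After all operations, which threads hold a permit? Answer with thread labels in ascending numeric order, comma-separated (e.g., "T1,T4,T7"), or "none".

Answer: T1,T3,T6

Derivation:
Step 1: wait(T4) -> count=2 queue=[] holders={T4}
Step 2: signal(T4) -> count=3 queue=[] holders={none}
Step 3: wait(T4) -> count=2 queue=[] holders={T4}
Step 4: signal(T4) -> count=3 queue=[] holders={none}
Step 5: wait(T7) -> count=2 queue=[] holders={T7}
Step 6: wait(T5) -> count=1 queue=[] holders={T5,T7}
Step 7: signal(T7) -> count=2 queue=[] holders={T5}
Step 8: wait(T3) -> count=1 queue=[] holders={T3,T5}
Step 9: wait(T6) -> count=0 queue=[] holders={T3,T5,T6}
Step 10: wait(T1) -> count=0 queue=[T1] holders={T3,T5,T6}
Step 11: signal(T5) -> count=0 queue=[] holders={T1,T3,T6}
Step 12: signal(T1) -> count=1 queue=[] holders={T3,T6}
Step 13: wait(T7) -> count=0 queue=[] holders={T3,T6,T7}
Step 14: signal(T7) -> count=1 queue=[] holders={T3,T6}
Step 15: wait(T1) -> count=0 queue=[] holders={T1,T3,T6}
Step 16: signal(T3) -> count=1 queue=[] holders={T1,T6}
Step 17: wait(T3) -> count=0 queue=[] holders={T1,T3,T6}
Final holders: T1,T3,T6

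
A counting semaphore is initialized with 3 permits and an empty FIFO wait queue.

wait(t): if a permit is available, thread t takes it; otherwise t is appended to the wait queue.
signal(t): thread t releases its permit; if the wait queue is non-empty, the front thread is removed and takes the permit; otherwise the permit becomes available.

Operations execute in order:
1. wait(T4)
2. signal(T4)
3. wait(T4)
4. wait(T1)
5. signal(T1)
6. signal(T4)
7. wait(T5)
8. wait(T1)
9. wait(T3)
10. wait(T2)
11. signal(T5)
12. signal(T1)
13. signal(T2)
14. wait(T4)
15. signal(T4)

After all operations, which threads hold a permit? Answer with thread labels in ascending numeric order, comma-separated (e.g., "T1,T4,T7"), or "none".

Answer: T3

Derivation:
Step 1: wait(T4) -> count=2 queue=[] holders={T4}
Step 2: signal(T4) -> count=3 queue=[] holders={none}
Step 3: wait(T4) -> count=2 queue=[] holders={T4}
Step 4: wait(T1) -> count=1 queue=[] holders={T1,T4}
Step 5: signal(T1) -> count=2 queue=[] holders={T4}
Step 6: signal(T4) -> count=3 queue=[] holders={none}
Step 7: wait(T5) -> count=2 queue=[] holders={T5}
Step 8: wait(T1) -> count=1 queue=[] holders={T1,T5}
Step 9: wait(T3) -> count=0 queue=[] holders={T1,T3,T5}
Step 10: wait(T2) -> count=0 queue=[T2] holders={T1,T3,T5}
Step 11: signal(T5) -> count=0 queue=[] holders={T1,T2,T3}
Step 12: signal(T1) -> count=1 queue=[] holders={T2,T3}
Step 13: signal(T2) -> count=2 queue=[] holders={T3}
Step 14: wait(T4) -> count=1 queue=[] holders={T3,T4}
Step 15: signal(T4) -> count=2 queue=[] holders={T3}
Final holders: T3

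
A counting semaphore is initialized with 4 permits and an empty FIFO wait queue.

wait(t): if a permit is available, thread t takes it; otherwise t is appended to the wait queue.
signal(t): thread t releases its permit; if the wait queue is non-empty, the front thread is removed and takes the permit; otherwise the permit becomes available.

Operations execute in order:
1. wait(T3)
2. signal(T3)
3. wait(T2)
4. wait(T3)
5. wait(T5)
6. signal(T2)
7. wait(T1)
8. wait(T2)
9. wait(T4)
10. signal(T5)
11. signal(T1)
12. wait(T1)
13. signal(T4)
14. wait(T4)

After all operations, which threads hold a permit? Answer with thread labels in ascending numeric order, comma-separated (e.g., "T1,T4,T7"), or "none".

Answer: T1,T2,T3,T4

Derivation:
Step 1: wait(T3) -> count=3 queue=[] holders={T3}
Step 2: signal(T3) -> count=4 queue=[] holders={none}
Step 3: wait(T2) -> count=3 queue=[] holders={T2}
Step 4: wait(T3) -> count=2 queue=[] holders={T2,T3}
Step 5: wait(T5) -> count=1 queue=[] holders={T2,T3,T5}
Step 6: signal(T2) -> count=2 queue=[] holders={T3,T5}
Step 7: wait(T1) -> count=1 queue=[] holders={T1,T3,T5}
Step 8: wait(T2) -> count=0 queue=[] holders={T1,T2,T3,T5}
Step 9: wait(T4) -> count=0 queue=[T4] holders={T1,T2,T3,T5}
Step 10: signal(T5) -> count=0 queue=[] holders={T1,T2,T3,T4}
Step 11: signal(T1) -> count=1 queue=[] holders={T2,T3,T4}
Step 12: wait(T1) -> count=0 queue=[] holders={T1,T2,T3,T4}
Step 13: signal(T4) -> count=1 queue=[] holders={T1,T2,T3}
Step 14: wait(T4) -> count=0 queue=[] holders={T1,T2,T3,T4}
Final holders: T1,T2,T3,T4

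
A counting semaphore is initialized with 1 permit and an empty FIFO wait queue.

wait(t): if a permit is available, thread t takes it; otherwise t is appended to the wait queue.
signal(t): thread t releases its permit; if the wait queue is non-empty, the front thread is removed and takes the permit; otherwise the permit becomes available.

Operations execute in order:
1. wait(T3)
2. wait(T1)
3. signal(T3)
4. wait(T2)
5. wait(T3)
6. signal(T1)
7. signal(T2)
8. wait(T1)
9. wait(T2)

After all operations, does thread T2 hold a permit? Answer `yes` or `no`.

Step 1: wait(T3) -> count=0 queue=[] holders={T3}
Step 2: wait(T1) -> count=0 queue=[T1] holders={T3}
Step 3: signal(T3) -> count=0 queue=[] holders={T1}
Step 4: wait(T2) -> count=0 queue=[T2] holders={T1}
Step 5: wait(T3) -> count=0 queue=[T2,T3] holders={T1}
Step 6: signal(T1) -> count=0 queue=[T3] holders={T2}
Step 7: signal(T2) -> count=0 queue=[] holders={T3}
Step 8: wait(T1) -> count=0 queue=[T1] holders={T3}
Step 9: wait(T2) -> count=0 queue=[T1,T2] holders={T3}
Final holders: {T3} -> T2 not in holders

Answer: no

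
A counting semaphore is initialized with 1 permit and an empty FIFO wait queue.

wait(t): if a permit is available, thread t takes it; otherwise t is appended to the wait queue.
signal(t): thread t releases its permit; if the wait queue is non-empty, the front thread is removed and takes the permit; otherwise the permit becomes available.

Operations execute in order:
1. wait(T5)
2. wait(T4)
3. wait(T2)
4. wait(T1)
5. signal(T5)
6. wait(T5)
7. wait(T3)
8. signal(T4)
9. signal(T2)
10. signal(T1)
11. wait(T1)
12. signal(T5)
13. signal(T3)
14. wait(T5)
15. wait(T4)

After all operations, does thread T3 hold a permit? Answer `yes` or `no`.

Step 1: wait(T5) -> count=0 queue=[] holders={T5}
Step 2: wait(T4) -> count=0 queue=[T4] holders={T5}
Step 3: wait(T2) -> count=0 queue=[T4,T2] holders={T5}
Step 4: wait(T1) -> count=0 queue=[T4,T2,T1] holders={T5}
Step 5: signal(T5) -> count=0 queue=[T2,T1] holders={T4}
Step 6: wait(T5) -> count=0 queue=[T2,T1,T5] holders={T4}
Step 7: wait(T3) -> count=0 queue=[T2,T1,T5,T3] holders={T4}
Step 8: signal(T4) -> count=0 queue=[T1,T5,T3] holders={T2}
Step 9: signal(T2) -> count=0 queue=[T5,T3] holders={T1}
Step 10: signal(T1) -> count=0 queue=[T3] holders={T5}
Step 11: wait(T1) -> count=0 queue=[T3,T1] holders={T5}
Step 12: signal(T5) -> count=0 queue=[T1] holders={T3}
Step 13: signal(T3) -> count=0 queue=[] holders={T1}
Step 14: wait(T5) -> count=0 queue=[T5] holders={T1}
Step 15: wait(T4) -> count=0 queue=[T5,T4] holders={T1}
Final holders: {T1} -> T3 not in holders

Answer: no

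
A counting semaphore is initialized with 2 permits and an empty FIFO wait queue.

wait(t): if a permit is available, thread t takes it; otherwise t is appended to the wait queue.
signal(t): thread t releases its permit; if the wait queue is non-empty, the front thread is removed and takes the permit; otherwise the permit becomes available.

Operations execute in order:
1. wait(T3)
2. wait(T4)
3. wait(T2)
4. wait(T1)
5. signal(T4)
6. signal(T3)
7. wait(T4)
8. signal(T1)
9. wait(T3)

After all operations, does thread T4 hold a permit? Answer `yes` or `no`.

Step 1: wait(T3) -> count=1 queue=[] holders={T3}
Step 2: wait(T4) -> count=0 queue=[] holders={T3,T4}
Step 3: wait(T2) -> count=0 queue=[T2] holders={T3,T4}
Step 4: wait(T1) -> count=0 queue=[T2,T1] holders={T3,T4}
Step 5: signal(T4) -> count=0 queue=[T1] holders={T2,T3}
Step 6: signal(T3) -> count=0 queue=[] holders={T1,T2}
Step 7: wait(T4) -> count=0 queue=[T4] holders={T1,T2}
Step 8: signal(T1) -> count=0 queue=[] holders={T2,T4}
Step 9: wait(T3) -> count=0 queue=[T3] holders={T2,T4}
Final holders: {T2,T4} -> T4 in holders

Answer: yes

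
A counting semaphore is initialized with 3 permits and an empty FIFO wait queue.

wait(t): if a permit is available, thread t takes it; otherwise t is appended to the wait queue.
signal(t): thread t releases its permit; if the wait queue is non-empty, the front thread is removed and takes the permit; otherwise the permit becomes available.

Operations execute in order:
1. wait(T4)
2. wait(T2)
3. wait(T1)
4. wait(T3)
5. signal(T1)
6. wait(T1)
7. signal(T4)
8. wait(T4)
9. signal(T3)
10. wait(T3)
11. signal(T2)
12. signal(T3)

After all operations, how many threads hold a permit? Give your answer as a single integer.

Answer: 2

Derivation:
Step 1: wait(T4) -> count=2 queue=[] holders={T4}
Step 2: wait(T2) -> count=1 queue=[] holders={T2,T4}
Step 3: wait(T1) -> count=0 queue=[] holders={T1,T2,T4}
Step 4: wait(T3) -> count=0 queue=[T3] holders={T1,T2,T4}
Step 5: signal(T1) -> count=0 queue=[] holders={T2,T3,T4}
Step 6: wait(T1) -> count=0 queue=[T1] holders={T2,T3,T4}
Step 7: signal(T4) -> count=0 queue=[] holders={T1,T2,T3}
Step 8: wait(T4) -> count=0 queue=[T4] holders={T1,T2,T3}
Step 9: signal(T3) -> count=0 queue=[] holders={T1,T2,T4}
Step 10: wait(T3) -> count=0 queue=[T3] holders={T1,T2,T4}
Step 11: signal(T2) -> count=0 queue=[] holders={T1,T3,T4}
Step 12: signal(T3) -> count=1 queue=[] holders={T1,T4}
Final holders: {T1,T4} -> 2 thread(s)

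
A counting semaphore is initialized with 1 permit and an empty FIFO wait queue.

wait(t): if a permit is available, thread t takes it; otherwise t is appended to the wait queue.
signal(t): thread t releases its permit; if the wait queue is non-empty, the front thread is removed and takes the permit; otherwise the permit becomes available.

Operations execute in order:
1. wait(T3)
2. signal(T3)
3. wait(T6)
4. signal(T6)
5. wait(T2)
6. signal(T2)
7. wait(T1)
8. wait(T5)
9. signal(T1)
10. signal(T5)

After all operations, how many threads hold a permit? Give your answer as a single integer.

Answer: 0

Derivation:
Step 1: wait(T3) -> count=0 queue=[] holders={T3}
Step 2: signal(T3) -> count=1 queue=[] holders={none}
Step 3: wait(T6) -> count=0 queue=[] holders={T6}
Step 4: signal(T6) -> count=1 queue=[] holders={none}
Step 5: wait(T2) -> count=0 queue=[] holders={T2}
Step 6: signal(T2) -> count=1 queue=[] holders={none}
Step 7: wait(T1) -> count=0 queue=[] holders={T1}
Step 8: wait(T5) -> count=0 queue=[T5] holders={T1}
Step 9: signal(T1) -> count=0 queue=[] holders={T5}
Step 10: signal(T5) -> count=1 queue=[] holders={none}
Final holders: {none} -> 0 thread(s)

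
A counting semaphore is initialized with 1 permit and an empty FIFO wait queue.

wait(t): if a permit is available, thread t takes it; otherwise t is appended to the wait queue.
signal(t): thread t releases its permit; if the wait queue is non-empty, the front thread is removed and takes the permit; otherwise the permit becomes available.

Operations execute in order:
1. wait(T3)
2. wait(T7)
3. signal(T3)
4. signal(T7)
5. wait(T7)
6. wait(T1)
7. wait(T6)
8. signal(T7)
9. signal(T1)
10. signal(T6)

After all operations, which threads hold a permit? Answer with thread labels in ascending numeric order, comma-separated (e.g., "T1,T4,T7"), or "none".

Answer: none

Derivation:
Step 1: wait(T3) -> count=0 queue=[] holders={T3}
Step 2: wait(T7) -> count=0 queue=[T7] holders={T3}
Step 3: signal(T3) -> count=0 queue=[] holders={T7}
Step 4: signal(T7) -> count=1 queue=[] holders={none}
Step 5: wait(T7) -> count=0 queue=[] holders={T7}
Step 6: wait(T1) -> count=0 queue=[T1] holders={T7}
Step 7: wait(T6) -> count=0 queue=[T1,T6] holders={T7}
Step 8: signal(T7) -> count=0 queue=[T6] holders={T1}
Step 9: signal(T1) -> count=0 queue=[] holders={T6}
Step 10: signal(T6) -> count=1 queue=[] holders={none}
Final holders: none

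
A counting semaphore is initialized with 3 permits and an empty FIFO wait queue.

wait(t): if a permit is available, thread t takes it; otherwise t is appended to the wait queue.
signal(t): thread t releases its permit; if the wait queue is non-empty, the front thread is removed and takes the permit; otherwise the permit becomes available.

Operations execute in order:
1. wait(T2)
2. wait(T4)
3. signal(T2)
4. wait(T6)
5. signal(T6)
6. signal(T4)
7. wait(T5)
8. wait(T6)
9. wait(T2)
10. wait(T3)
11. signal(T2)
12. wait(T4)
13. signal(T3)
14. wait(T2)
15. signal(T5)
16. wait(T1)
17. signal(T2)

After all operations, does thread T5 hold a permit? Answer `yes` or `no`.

Answer: no

Derivation:
Step 1: wait(T2) -> count=2 queue=[] holders={T2}
Step 2: wait(T4) -> count=1 queue=[] holders={T2,T4}
Step 3: signal(T2) -> count=2 queue=[] holders={T4}
Step 4: wait(T6) -> count=1 queue=[] holders={T4,T6}
Step 5: signal(T6) -> count=2 queue=[] holders={T4}
Step 6: signal(T4) -> count=3 queue=[] holders={none}
Step 7: wait(T5) -> count=2 queue=[] holders={T5}
Step 8: wait(T6) -> count=1 queue=[] holders={T5,T6}
Step 9: wait(T2) -> count=0 queue=[] holders={T2,T5,T6}
Step 10: wait(T3) -> count=0 queue=[T3] holders={T2,T5,T6}
Step 11: signal(T2) -> count=0 queue=[] holders={T3,T5,T6}
Step 12: wait(T4) -> count=0 queue=[T4] holders={T3,T5,T6}
Step 13: signal(T3) -> count=0 queue=[] holders={T4,T5,T6}
Step 14: wait(T2) -> count=0 queue=[T2] holders={T4,T5,T6}
Step 15: signal(T5) -> count=0 queue=[] holders={T2,T4,T6}
Step 16: wait(T1) -> count=0 queue=[T1] holders={T2,T4,T6}
Step 17: signal(T2) -> count=0 queue=[] holders={T1,T4,T6}
Final holders: {T1,T4,T6} -> T5 not in holders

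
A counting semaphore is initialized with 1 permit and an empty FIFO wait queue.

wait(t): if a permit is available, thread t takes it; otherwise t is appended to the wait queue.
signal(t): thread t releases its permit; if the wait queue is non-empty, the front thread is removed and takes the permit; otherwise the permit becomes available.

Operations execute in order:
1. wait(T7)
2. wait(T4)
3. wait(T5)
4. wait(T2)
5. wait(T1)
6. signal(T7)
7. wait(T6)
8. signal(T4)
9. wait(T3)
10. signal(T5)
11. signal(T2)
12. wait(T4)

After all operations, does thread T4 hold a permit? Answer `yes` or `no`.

Answer: no

Derivation:
Step 1: wait(T7) -> count=0 queue=[] holders={T7}
Step 2: wait(T4) -> count=0 queue=[T4] holders={T7}
Step 3: wait(T5) -> count=0 queue=[T4,T5] holders={T7}
Step 4: wait(T2) -> count=0 queue=[T4,T5,T2] holders={T7}
Step 5: wait(T1) -> count=0 queue=[T4,T5,T2,T1] holders={T7}
Step 6: signal(T7) -> count=0 queue=[T5,T2,T1] holders={T4}
Step 7: wait(T6) -> count=0 queue=[T5,T2,T1,T6] holders={T4}
Step 8: signal(T4) -> count=0 queue=[T2,T1,T6] holders={T5}
Step 9: wait(T3) -> count=0 queue=[T2,T1,T6,T3] holders={T5}
Step 10: signal(T5) -> count=0 queue=[T1,T6,T3] holders={T2}
Step 11: signal(T2) -> count=0 queue=[T6,T3] holders={T1}
Step 12: wait(T4) -> count=0 queue=[T6,T3,T4] holders={T1}
Final holders: {T1} -> T4 not in holders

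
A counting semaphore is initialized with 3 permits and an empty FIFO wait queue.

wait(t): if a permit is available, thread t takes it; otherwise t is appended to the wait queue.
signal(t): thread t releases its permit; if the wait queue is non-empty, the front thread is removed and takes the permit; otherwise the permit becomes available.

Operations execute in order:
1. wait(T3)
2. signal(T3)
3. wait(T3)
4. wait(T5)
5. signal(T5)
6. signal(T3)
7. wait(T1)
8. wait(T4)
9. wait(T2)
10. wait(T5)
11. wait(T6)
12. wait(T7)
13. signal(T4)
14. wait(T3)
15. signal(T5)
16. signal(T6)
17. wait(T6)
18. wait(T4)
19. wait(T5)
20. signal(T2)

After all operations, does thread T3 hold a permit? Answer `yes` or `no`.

Answer: yes

Derivation:
Step 1: wait(T3) -> count=2 queue=[] holders={T3}
Step 2: signal(T3) -> count=3 queue=[] holders={none}
Step 3: wait(T3) -> count=2 queue=[] holders={T3}
Step 4: wait(T5) -> count=1 queue=[] holders={T3,T5}
Step 5: signal(T5) -> count=2 queue=[] holders={T3}
Step 6: signal(T3) -> count=3 queue=[] holders={none}
Step 7: wait(T1) -> count=2 queue=[] holders={T1}
Step 8: wait(T4) -> count=1 queue=[] holders={T1,T4}
Step 9: wait(T2) -> count=0 queue=[] holders={T1,T2,T4}
Step 10: wait(T5) -> count=0 queue=[T5] holders={T1,T2,T4}
Step 11: wait(T6) -> count=0 queue=[T5,T6] holders={T1,T2,T4}
Step 12: wait(T7) -> count=0 queue=[T5,T6,T7] holders={T1,T2,T4}
Step 13: signal(T4) -> count=0 queue=[T6,T7] holders={T1,T2,T5}
Step 14: wait(T3) -> count=0 queue=[T6,T7,T3] holders={T1,T2,T5}
Step 15: signal(T5) -> count=0 queue=[T7,T3] holders={T1,T2,T6}
Step 16: signal(T6) -> count=0 queue=[T3] holders={T1,T2,T7}
Step 17: wait(T6) -> count=0 queue=[T3,T6] holders={T1,T2,T7}
Step 18: wait(T4) -> count=0 queue=[T3,T6,T4] holders={T1,T2,T7}
Step 19: wait(T5) -> count=0 queue=[T3,T6,T4,T5] holders={T1,T2,T7}
Step 20: signal(T2) -> count=0 queue=[T6,T4,T5] holders={T1,T3,T7}
Final holders: {T1,T3,T7} -> T3 in holders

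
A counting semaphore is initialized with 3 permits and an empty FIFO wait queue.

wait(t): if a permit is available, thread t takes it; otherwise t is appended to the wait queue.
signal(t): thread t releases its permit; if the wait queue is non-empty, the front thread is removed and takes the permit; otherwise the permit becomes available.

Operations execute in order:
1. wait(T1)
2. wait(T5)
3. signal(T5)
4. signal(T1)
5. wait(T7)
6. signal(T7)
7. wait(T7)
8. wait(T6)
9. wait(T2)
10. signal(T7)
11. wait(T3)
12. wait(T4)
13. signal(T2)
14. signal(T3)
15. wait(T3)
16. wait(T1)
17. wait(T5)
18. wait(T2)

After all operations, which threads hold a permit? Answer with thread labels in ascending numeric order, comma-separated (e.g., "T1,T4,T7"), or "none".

Answer: T3,T4,T6

Derivation:
Step 1: wait(T1) -> count=2 queue=[] holders={T1}
Step 2: wait(T5) -> count=1 queue=[] holders={T1,T5}
Step 3: signal(T5) -> count=2 queue=[] holders={T1}
Step 4: signal(T1) -> count=3 queue=[] holders={none}
Step 5: wait(T7) -> count=2 queue=[] holders={T7}
Step 6: signal(T7) -> count=3 queue=[] holders={none}
Step 7: wait(T7) -> count=2 queue=[] holders={T7}
Step 8: wait(T6) -> count=1 queue=[] holders={T6,T7}
Step 9: wait(T2) -> count=0 queue=[] holders={T2,T6,T7}
Step 10: signal(T7) -> count=1 queue=[] holders={T2,T6}
Step 11: wait(T3) -> count=0 queue=[] holders={T2,T3,T6}
Step 12: wait(T4) -> count=0 queue=[T4] holders={T2,T3,T6}
Step 13: signal(T2) -> count=0 queue=[] holders={T3,T4,T6}
Step 14: signal(T3) -> count=1 queue=[] holders={T4,T6}
Step 15: wait(T3) -> count=0 queue=[] holders={T3,T4,T6}
Step 16: wait(T1) -> count=0 queue=[T1] holders={T3,T4,T6}
Step 17: wait(T5) -> count=0 queue=[T1,T5] holders={T3,T4,T6}
Step 18: wait(T2) -> count=0 queue=[T1,T5,T2] holders={T3,T4,T6}
Final holders: T3,T4,T6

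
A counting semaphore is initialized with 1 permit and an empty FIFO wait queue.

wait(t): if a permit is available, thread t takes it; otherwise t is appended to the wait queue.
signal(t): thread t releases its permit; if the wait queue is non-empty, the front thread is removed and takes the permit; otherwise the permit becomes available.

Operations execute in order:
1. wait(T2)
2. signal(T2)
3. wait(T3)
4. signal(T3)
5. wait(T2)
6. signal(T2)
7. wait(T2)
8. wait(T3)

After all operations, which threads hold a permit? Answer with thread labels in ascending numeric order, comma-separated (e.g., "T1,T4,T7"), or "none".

Step 1: wait(T2) -> count=0 queue=[] holders={T2}
Step 2: signal(T2) -> count=1 queue=[] holders={none}
Step 3: wait(T3) -> count=0 queue=[] holders={T3}
Step 4: signal(T3) -> count=1 queue=[] holders={none}
Step 5: wait(T2) -> count=0 queue=[] holders={T2}
Step 6: signal(T2) -> count=1 queue=[] holders={none}
Step 7: wait(T2) -> count=0 queue=[] holders={T2}
Step 8: wait(T3) -> count=0 queue=[T3] holders={T2}
Final holders: T2

Answer: T2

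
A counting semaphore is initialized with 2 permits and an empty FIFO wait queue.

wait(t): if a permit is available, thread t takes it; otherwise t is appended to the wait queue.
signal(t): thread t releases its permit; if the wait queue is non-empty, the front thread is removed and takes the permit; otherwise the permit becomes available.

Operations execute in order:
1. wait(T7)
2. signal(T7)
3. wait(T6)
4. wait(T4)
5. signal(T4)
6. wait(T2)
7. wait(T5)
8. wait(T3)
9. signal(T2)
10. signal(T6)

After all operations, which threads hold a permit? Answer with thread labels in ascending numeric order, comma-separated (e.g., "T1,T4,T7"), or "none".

Answer: T3,T5

Derivation:
Step 1: wait(T7) -> count=1 queue=[] holders={T7}
Step 2: signal(T7) -> count=2 queue=[] holders={none}
Step 3: wait(T6) -> count=1 queue=[] holders={T6}
Step 4: wait(T4) -> count=0 queue=[] holders={T4,T6}
Step 5: signal(T4) -> count=1 queue=[] holders={T6}
Step 6: wait(T2) -> count=0 queue=[] holders={T2,T6}
Step 7: wait(T5) -> count=0 queue=[T5] holders={T2,T6}
Step 8: wait(T3) -> count=0 queue=[T5,T3] holders={T2,T6}
Step 9: signal(T2) -> count=0 queue=[T3] holders={T5,T6}
Step 10: signal(T6) -> count=0 queue=[] holders={T3,T5}
Final holders: T3,T5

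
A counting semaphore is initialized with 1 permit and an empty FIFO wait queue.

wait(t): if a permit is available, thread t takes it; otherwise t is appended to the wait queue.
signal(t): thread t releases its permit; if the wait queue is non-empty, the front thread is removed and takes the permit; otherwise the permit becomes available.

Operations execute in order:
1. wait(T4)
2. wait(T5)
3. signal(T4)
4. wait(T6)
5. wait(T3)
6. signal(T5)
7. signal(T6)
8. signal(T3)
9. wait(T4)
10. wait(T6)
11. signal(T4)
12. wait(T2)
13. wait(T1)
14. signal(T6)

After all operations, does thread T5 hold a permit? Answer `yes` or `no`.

Answer: no

Derivation:
Step 1: wait(T4) -> count=0 queue=[] holders={T4}
Step 2: wait(T5) -> count=0 queue=[T5] holders={T4}
Step 3: signal(T4) -> count=0 queue=[] holders={T5}
Step 4: wait(T6) -> count=0 queue=[T6] holders={T5}
Step 5: wait(T3) -> count=0 queue=[T6,T3] holders={T5}
Step 6: signal(T5) -> count=0 queue=[T3] holders={T6}
Step 7: signal(T6) -> count=0 queue=[] holders={T3}
Step 8: signal(T3) -> count=1 queue=[] holders={none}
Step 9: wait(T4) -> count=0 queue=[] holders={T4}
Step 10: wait(T6) -> count=0 queue=[T6] holders={T4}
Step 11: signal(T4) -> count=0 queue=[] holders={T6}
Step 12: wait(T2) -> count=0 queue=[T2] holders={T6}
Step 13: wait(T1) -> count=0 queue=[T2,T1] holders={T6}
Step 14: signal(T6) -> count=0 queue=[T1] holders={T2}
Final holders: {T2} -> T5 not in holders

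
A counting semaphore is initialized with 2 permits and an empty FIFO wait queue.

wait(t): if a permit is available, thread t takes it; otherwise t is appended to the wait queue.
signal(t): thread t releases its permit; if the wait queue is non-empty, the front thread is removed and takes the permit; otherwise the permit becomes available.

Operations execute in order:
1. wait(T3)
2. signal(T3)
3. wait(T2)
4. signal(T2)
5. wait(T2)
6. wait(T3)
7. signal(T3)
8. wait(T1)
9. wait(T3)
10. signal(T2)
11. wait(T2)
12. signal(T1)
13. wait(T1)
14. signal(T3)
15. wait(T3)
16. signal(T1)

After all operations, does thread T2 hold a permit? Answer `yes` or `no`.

Answer: yes

Derivation:
Step 1: wait(T3) -> count=1 queue=[] holders={T3}
Step 2: signal(T3) -> count=2 queue=[] holders={none}
Step 3: wait(T2) -> count=1 queue=[] holders={T2}
Step 4: signal(T2) -> count=2 queue=[] holders={none}
Step 5: wait(T2) -> count=1 queue=[] holders={T2}
Step 6: wait(T3) -> count=0 queue=[] holders={T2,T3}
Step 7: signal(T3) -> count=1 queue=[] holders={T2}
Step 8: wait(T1) -> count=0 queue=[] holders={T1,T2}
Step 9: wait(T3) -> count=0 queue=[T3] holders={T1,T2}
Step 10: signal(T2) -> count=0 queue=[] holders={T1,T3}
Step 11: wait(T2) -> count=0 queue=[T2] holders={T1,T3}
Step 12: signal(T1) -> count=0 queue=[] holders={T2,T3}
Step 13: wait(T1) -> count=0 queue=[T1] holders={T2,T3}
Step 14: signal(T3) -> count=0 queue=[] holders={T1,T2}
Step 15: wait(T3) -> count=0 queue=[T3] holders={T1,T2}
Step 16: signal(T1) -> count=0 queue=[] holders={T2,T3}
Final holders: {T2,T3} -> T2 in holders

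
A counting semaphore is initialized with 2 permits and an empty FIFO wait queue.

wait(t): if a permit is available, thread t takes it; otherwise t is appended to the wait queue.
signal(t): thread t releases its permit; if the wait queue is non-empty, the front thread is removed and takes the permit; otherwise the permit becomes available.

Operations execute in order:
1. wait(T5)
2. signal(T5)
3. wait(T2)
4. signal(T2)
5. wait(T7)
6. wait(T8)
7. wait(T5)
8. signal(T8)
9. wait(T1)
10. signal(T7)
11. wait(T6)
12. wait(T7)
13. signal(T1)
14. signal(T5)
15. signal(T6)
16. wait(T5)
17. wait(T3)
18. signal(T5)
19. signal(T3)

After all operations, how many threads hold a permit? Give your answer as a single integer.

Answer: 1

Derivation:
Step 1: wait(T5) -> count=1 queue=[] holders={T5}
Step 2: signal(T5) -> count=2 queue=[] holders={none}
Step 3: wait(T2) -> count=1 queue=[] holders={T2}
Step 4: signal(T2) -> count=2 queue=[] holders={none}
Step 5: wait(T7) -> count=1 queue=[] holders={T7}
Step 6: wait(T8) -> count=0 queue=[] holders={T7,T8}
Step 7: wait(T5) -> count=0 queue=[T5] holders={T7,T8}
Step 8: signal(T8) -> count=0 queue=[] holders={T5,T7}
Step 9: wait(T1) -> count=0 queue=[T1] holders={T5,T7}
Step 10: signal(T7) -> count=0 queue=[] holders={T1,T5}
Step 11: wait(T6) -> count=0 queue=[T6] holders={T1,T5}
Step 12: wait(T7) -> count=0 queue=[T6,T7] holders={T1,T5}
Step 13: signal(T1) -> count=0 queue=[T7] holders={T5,T6}
Step 14: signal(T5) -> count=0 queue=[] holders={T6,T7}
Step 15: signal(T6) -> count=1 queue=[] holders={T7}
Step 16: wait(T5) -> count=0 queue=[] holders={T5,T7}
Step 17: wait(T3) -> count=0 queue=[T3] holders={T5,T7}
Step 18: signal(T5) -> count=0 queue=[] holders={T3,T7}
Step 19: signal(T3) -> count=1 queue=[] holders={T7}
Final holders: {T7} -> 1 thread(s)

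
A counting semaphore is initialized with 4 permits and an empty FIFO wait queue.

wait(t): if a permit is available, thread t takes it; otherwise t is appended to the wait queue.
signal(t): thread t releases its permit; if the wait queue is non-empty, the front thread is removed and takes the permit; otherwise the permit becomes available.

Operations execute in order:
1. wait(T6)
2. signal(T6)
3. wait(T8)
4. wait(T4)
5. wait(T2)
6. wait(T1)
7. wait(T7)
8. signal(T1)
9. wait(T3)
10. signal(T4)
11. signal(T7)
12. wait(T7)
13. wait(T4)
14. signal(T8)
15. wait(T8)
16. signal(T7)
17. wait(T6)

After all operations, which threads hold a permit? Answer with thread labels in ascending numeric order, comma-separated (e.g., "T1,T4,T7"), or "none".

Step 1: wait(T6) -> count=3 queue=[] holders={T6}
Step 2: signal(T6) -> count=4 queue=[] holders={none}
Step 3: wait(T8) -> count=3 queue=[] holders={T8}
Step 4: wait(T4) -> count=2 queue=[] holders={T4,T8}
Step 5: wait(T2) -> count=1 queue=[] holders={T2,T4,T8}
Step 6: wait(T1) -> count=0 queue=[] holders={T1,T2,T4,T8}
Step 7: wait(T7) -> count=0 queue=[T7] holders={T1,T2,T4,T8}
Step 8: signal(T1) -> count=0 queue=[] holders={T2,T4,T7,T8}
Step 9: wait(T3) -> count=0 queue=[T3] holders={T2,T4,T7,T8}
Step 10: signal(T4) -> count=0 queue=[] holders={T2,T3,T7,T8}
Step 11: signal(T7) -> count=1 queue=[] holders={T2,T3,T8}
Step 12: wait(T7) -> count=0 queue=[] holders={T2,T3,T7,T8}
Step 13: wait(T4) -> count=0 queue=[T4] holders={T2,T3,T7,T8}
Step 14: signal(T8) -> count=0 queue=[] holders={T2,T3,T4,T7}
Step 15: wait(T8) -> count=0 queue=[T8] holders={T2,T3,T4,T7}
Step 16: signal(T7) -> count=0 queue=[] holders={T2,T3,T4,T8}
Step 17: wait(T6) -> count=0 queue=[T6] holders={T2,T3,T4,T8}
Final holders: T2,T3,T4,T8

Answer: T2,T3,T4,T8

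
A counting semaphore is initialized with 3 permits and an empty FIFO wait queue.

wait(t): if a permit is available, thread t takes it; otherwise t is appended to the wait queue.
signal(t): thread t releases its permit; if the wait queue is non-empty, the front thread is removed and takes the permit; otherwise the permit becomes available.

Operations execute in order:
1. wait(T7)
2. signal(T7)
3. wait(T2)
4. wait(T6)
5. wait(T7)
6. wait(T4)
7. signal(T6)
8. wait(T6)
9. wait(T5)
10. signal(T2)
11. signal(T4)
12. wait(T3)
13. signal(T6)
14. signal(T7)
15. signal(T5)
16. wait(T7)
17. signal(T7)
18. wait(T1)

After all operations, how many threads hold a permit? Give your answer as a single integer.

Answer: 2

Derivation:
Step 1: wait(T7) -> count=2 queue=[] holders={T7}
Step 2: signal(T7) -> count=3 queue=[] holders={none}
Step 3: wait(T2) -> count=2 queue=[] holders={T2}
Step 4: wait(T6) -> count=1 queue=[] holders={T2,T6}
Step 5: wait(T7) -> count=0 queue=[] holders={T2,T6,T7}
Step 6: wait(T4) -> count=0 queue=[T4] holders={T2,T6,T7}
Step 7: signal(T6) -> count=0 queue=[] holders={T2,T4,T7}
Step 8: wait(T6) -> count=0 queue=[T6] holders={T2,T4,T7}
Step 9: wait(T5) -> count=0 queue=[T6,T5] holders={T2,T4,T7}
Step 10: signal(T2) -> count=0 queue=[T5] holders={T4,T6,T7}
Step 11: signal(T4) -> count=0 queue=[] holders={T5,T6,T7}
Step 12: wait(T3) -> count=0 queue=[T3] holders={T5,T6,T7}
Step 13: signal(T6) -> count=0 queue=[] holders={T3,T5,T7}
Step 14: signal(T7) -> count=1 queue=[] holders={T3,T5}
Step 15: signal(T5) -> count=2 queue=[] holders={T3}
Step 16: wait(T7) -> count=1 queue=[] holders={T3,T7}
Step 17: signal(T7) -> count=2 queue=[] holders={T3}
Step 18: wait(T1) -> count=1 queue=[] holders={T1,T3}
Final holders: {T1,T3} -> 2 thread(s)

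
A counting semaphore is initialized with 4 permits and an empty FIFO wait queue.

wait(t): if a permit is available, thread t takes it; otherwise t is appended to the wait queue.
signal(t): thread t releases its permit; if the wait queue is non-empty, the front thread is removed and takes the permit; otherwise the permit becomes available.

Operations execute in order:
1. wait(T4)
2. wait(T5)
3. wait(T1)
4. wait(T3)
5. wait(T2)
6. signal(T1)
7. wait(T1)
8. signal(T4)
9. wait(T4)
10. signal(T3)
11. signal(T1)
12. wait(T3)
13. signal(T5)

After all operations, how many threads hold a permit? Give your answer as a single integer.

Step 1: wait(T4) -> count=3 queue=[] holders={T4}
Step 2: wait(T5) -> count=2 queue=[] holders={T4,T5}
Step 3: wait(T1) -> count=1 queue=[] holders={T1,T4,T5}
Step 4: wait(T3) -> count=0 queue=[] holders={T1,T3,T4,T5}
Step 5: wait(T2) -> count=0 queue=[T2] holders={T1,T3,T4,T5}
Step 6: signal(T1) -> count=0 queue=[] holders={T2,T3,T4,T5}
Step 7: wait(T1) -> count=0 queue=[T1] holders={T2,T3,T4,T5}
Step 8: signal(T4) -> count=0 queue=[] holders={T1,T2,T3,T5}
Step 9: wait(T4) -> count=0 queue=[T4] holders={T1,T2,T3,T5}
Step 10: signal(T3) -> count=0 queue=[] holders={T1,T2,T4,T5}
Step 11: signal(T1) -> count=1 queue=[] holders={T2,T4,T5}
Step 12: wait(T3) -> count=0 queue=[] holders={T2,T3,T4,T5}
Step 13: signal(T5) -> count=1 queue=[] holders={T2,T3,T4}
Final holders: {T2,T3,T4} -> 3 thread(s)

Answer: 3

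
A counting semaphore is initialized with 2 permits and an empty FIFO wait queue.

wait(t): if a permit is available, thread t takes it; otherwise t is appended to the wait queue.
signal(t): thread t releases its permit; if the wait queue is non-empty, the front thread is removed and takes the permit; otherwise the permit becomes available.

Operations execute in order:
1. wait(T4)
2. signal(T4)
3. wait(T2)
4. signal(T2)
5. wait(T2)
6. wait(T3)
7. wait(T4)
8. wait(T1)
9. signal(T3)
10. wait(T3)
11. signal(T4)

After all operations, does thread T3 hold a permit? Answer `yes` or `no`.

Step 1: wait(T4) -> count=1 queue=[] holders={T4}
Step 2: signal(T4) -> count=2 queue=[] holders={none}
Step 3: wait(T2) -> count=1 queue=[] holders={T2}
Step 4: signal(T2) -> count=2 queue=[] holders={none}
Step 5: wait(T2) -> count=1 queue=[] holders={T2}
Step 6: wait(T3) -> count=0 queue=[] holders={T2,T3}
Step 7: wait(T4) -> count=0 queue=[T4] holders={T2,T3}
Step 8: wait(T1) -> count=0 queue=[T4,T1] holders={T2,T3}
Step 9: signal(T3) -> count=0 queue=[T1] holders={T2,T4}
Step 10: wait(T3) -> count=0 queue=[T1,T3] holders={T2,T4}
Step 11: signal(T4) -> count=0 queue=[T3] holders={T1,T2}
Final holders: {T1,T2} -> T3 not in holders

Answer: no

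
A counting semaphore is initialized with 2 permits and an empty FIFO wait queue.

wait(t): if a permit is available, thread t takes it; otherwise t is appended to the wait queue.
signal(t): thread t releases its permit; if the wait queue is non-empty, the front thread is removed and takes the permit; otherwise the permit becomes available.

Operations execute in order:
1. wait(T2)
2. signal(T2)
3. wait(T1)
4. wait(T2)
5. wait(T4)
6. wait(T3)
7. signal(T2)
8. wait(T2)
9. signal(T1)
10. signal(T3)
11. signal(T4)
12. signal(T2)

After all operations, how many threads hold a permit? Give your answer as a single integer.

Step 1: wait(T2) -> count=1 queue=[] holders={T2}
Step 2: signal(T2) -> count=2 queue=[] holders={none}
Step 3: wait(T1) -> count=1 queue=[] holders={T1}
Step 4: wait(T2) -> count=0 queue=[] holders={T1,T2}
Step 5: wait(T4) -> count=0 queue=[T4] holders={T1,T2}
Step 6: wait(T3) -> count=0 queue=[T4,T3] holders={T1,T2}
Step 7: signal(T2) -> count=0 queue=[T3] holders={T1,T4}
Step 8: wait(T2) -> count=0 queue=[T3,T2] holders={T1,T4}
Step 9: signal(T1) -> count=0 queue=[T2] holders={T3,T4}
Step 10: signal(T3) -> count=0 queue=[] holders={T2,T4}
Step 11: signal(T4) -> count=1 queue=[] holders={T2}
Step 12: signal(T2) -> count=2 queue=[] holders={none}
Final holders: {none} -> 0 thread(s)

Answer: 0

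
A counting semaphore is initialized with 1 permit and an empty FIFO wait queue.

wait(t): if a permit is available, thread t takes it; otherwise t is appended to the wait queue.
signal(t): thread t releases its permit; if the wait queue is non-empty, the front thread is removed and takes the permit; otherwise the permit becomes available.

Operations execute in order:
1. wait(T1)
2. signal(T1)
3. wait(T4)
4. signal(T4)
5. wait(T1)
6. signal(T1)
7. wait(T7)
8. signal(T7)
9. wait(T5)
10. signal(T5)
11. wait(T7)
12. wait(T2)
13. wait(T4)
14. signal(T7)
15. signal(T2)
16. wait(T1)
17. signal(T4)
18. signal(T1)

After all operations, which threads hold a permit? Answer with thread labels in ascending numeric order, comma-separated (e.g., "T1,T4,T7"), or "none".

Step 1: wait(T1) -> count=0 queue=[] holders={T1}
Step 2: signal(T1) -> count=1 queue=[] holders={none}
Step 3: wait(T4) -> count=0 queue=[] holders={T4}
Step 4: signal(T4) -> count=1 queue=[] holders={none}
Step 5: wait(T1) -> count=0 queue=[] holders={T1}
Step 6: signal(T1) -> count=1 queue=[] holders={none}
Step 7: wait(T7) -> count=0 queue=[] holders={T7}
Step 8: signal(T7) -> count=1 queue=[] holders={none}
Step 9: wait(T5) -> count=0 queue=[] holders={T5}
Step 10: signal(T5) -> count=1 queue=[] holders={none}
Step 11: wait(T7) -> count=0 queue=[] holders={T7}
Step 12: wait(T2) -> count=0 queue=[T2] holders={T7}
Step 13: wait(T4) -> count=0 queue=[T2,T4] holders={T7}
Step 14: signal(T7) -> count=0 queue=[T4] holders={T2}
Step 15: signal(T2) -> count=0 queue=[] holders={T4}
Step 16: wait(T1) -> count=0 queue=[T1] holders={T4}
Step 17: signal(T4) -> count=0 queue=[] holders={T1}
Step 18: signal(T1) -> count=1 queue=[] holders={none}
Final holders: none

Answer: none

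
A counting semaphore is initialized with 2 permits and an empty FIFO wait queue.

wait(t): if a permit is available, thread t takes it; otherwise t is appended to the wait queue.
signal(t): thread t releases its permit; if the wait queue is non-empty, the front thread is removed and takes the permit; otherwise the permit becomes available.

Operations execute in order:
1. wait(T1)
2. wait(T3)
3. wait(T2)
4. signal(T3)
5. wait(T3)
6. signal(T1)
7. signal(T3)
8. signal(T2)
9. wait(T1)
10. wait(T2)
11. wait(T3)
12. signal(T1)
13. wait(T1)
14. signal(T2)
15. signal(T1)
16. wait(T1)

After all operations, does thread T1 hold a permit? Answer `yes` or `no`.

Step 1: wait(T1) -> count=1 queue=[] holders={T1}
Step 2: wait(T3) -> count=0 queue=[] holders={T1,T3}
Step 3: wait(T2) -> count=0 queue=[T2] holders={T1,T3}
Step 4: signal(T3) -> count=0 queue=[] holders={T1,T2}
Step 5: wait(T3) -> count=0 queue=[T3] holders={T1,T2}
Step 6: signal(T1) -> count=0 queue=[] holders={T2,T3}
Step 7: signal(T3) -> count=1 queue=[] holders={T2}
Step 8: signal(T2) -> count=2 queue=[] holders={none}
Step 9: wait(T1) -> count=1 queue=[] holders={T1}
Step 10: wait(T2) -> count=0 queue=[] holders={T1,T2}
Step 11: wait(T3) -> count=0 queue=[T3] holders={T1,T2}
Step 12: signal(T1) -> count=0 queue=[] holders={T2,T3}
Step 13: wait(T1) -> count=0 queue=[T1] holders={T2,T3}
Step 14: signal(T2) -> count=0 queue=[] holders={T1,T3}
Step 15: signal(T1) -> count=1 queue=[] holders={T3}
Step 16: wait(T1) -> count=0 queue=[] holders={T1,T3}
Final holders: {T1,T3} -> T1 in holders

Answer: yes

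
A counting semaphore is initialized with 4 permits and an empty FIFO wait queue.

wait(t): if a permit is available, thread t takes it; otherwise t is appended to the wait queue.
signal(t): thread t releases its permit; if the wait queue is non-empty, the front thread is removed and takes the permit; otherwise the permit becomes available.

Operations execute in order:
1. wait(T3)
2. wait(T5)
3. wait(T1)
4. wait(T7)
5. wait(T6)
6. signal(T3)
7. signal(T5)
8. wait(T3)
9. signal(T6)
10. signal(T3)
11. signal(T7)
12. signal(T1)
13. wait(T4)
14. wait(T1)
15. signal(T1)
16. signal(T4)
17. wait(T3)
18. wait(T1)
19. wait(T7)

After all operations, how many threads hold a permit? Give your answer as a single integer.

Step 1: wait(T3) -> count=3 queue=[] holders={T3}
Step 2: wait(T5) -> count=2 queue=[] holders={T3,T5}
Step 3: wait(T1) -> count=1 queue=[] holders={T1,T3,T5}
Step 4: wait(T7) -> count=0 queue=[] holders={T1,T3,T5,T7}
Step 5: wait(T6) -> count=0 queue=[T6] holders={T1,T3,T5,T7}
Step 6: signal(T3) -> count=0 queue=[] holders={T1,T5,T6,T7}
Step 7: signal(T5) -> count=1 queue=[] holders={T1,T6,T7}
Step 8: wait(T3) -> count=0 queue=[] holders={T1,T3,T6,T7}
Step 9: signal(T6) -> count=1 queue=[] holders={T1,T3,T7}
Step 10: signal(T3) -> count=2 queue=[] holders={T1,T7}
Step 11: signal(T7) -> count=3 queue=[] holders={T1}
Step 12: signal(T1) -> count=4 queue=[] holders={none}
Step 13: wait(T4) -> count=3 queue=[] holders={T4}
Step 14: wait(T1) -> count=2 queue=[] holders={T1,T4}
Step 15: signal(T1) -> count=3 queue=[] holders={T4}
Step 16: signal(T4) -> count=4 queue=[] holders={none}
Step 17: wait(T3) -> count=3 queue=[] holders={T3}
Step 18: wait(T1) -> count=2 queue=[] holders={T1,T3}
Step 19: wait(T7) -> count=1 queue=[] holders={T1,T3,T7}
Final holders: {T1,T3,T7} -> 3 thread(s)

Answer: 3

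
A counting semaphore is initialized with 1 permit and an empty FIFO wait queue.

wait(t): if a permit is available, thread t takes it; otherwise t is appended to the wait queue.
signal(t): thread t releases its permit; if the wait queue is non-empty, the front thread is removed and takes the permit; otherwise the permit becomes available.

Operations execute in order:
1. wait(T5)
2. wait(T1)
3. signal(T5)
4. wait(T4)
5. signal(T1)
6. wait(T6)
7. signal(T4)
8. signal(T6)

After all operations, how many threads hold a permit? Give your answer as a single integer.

Answer: 0

Derivation:
Step 1: wait(T5) -> count=0 queue=[] holders={T5}
Step 2: wait(T1) -> count=0 queue=[T1] holders={T5}
Step 3: signal(T5) -> count=0 queue=[] holders={T1}
Step 4: wait(T4) -> count=0 queue=[T4] holders={T1}
Step 5: signal(T1) -> count=0 queue=[] holders={T4}
Step 6: wait(T6) -> count=0 queue=[T6] holders={T4}
Step 7: signal(T4) -> count=0 queue=[] holders={T6}
Step 8: signal(T6) -> count=1 queue=[] holders={none}
Final holders: {none} -> 0 thread(s)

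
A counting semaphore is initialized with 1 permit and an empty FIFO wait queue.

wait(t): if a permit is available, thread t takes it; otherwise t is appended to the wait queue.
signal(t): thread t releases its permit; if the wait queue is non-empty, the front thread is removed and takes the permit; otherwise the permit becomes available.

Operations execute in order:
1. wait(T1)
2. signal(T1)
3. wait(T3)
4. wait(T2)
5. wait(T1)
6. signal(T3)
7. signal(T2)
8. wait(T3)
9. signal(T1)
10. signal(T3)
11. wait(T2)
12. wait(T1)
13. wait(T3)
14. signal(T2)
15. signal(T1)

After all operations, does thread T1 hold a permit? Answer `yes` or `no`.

Answer: no

Derivation:
Step 1: wait(T1) -> count=0 queue=[] holders={T1}
Step 2: signal(T1) -> count=1 queue=[] holders={none}
Step 3: wait(T3) -> count=0 queue=[] holders={T3}
Step 4: wait(T2) -> count=0 queue=[T2] holders={T3}
Step 5: wait(T1) -> count=0 queue=[T2,T1] holders={T3}
Step 6: signal(T3) -> count=0 queue=[T1] holders={T2}
Step 7: signal(T2) -> count=0 queue=[] holders={T1}
Step 8: wait(T3) -> count=0 queue=[T3] holders={T1}
Step 9: signal(T1) -> count=0 queue=[] holders={T3}
Step 10: signal(T3) -> count=1 queue=[] holders={none}
Step 11: wait(T2) -> count=0 queue=[] holders={T2}
Step 12: wait(T1) -> count=0 queue=[T1] holders={T2}
Step 13: wait(T3) -> count=0 queue=[T1,T3] holders={T2}
Step 14: signal(T2) -> count=0 queue=[T3] holders={T1}
Step 15: signal(T1) -> count=0 queue=[] holders={T3}
Final holders: {T3} -> T1 not in holders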